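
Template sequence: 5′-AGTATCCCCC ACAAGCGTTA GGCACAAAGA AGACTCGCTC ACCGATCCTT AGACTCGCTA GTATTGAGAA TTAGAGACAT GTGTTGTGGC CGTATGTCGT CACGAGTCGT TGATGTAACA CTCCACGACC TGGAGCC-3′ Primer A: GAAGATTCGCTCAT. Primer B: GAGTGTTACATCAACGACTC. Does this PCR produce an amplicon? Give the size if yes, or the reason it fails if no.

Primer A (GAAGATTCGCTCAT) does not match the top strand, and its reverse complement ATGAGCGAATCTTC does not match either.
With no annealing site for primer A, no amplification occurs.

No product — primer A has no binding site in the template.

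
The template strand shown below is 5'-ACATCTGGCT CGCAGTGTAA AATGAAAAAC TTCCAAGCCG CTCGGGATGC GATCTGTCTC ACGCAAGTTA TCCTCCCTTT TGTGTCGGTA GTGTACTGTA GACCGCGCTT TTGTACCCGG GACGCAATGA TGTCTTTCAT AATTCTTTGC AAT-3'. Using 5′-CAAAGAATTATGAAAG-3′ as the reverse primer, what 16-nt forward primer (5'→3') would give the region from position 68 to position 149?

5'-TTATCCTCCCTTTTGT-3'

The reverse primer's reverse complement CTTTCATAATTCTTTG matches the template at positions 134–149; the product starts at position 68.
The forward primer is identical to the top strand over positions 68–83: TTATCCTCCCTTTTGT.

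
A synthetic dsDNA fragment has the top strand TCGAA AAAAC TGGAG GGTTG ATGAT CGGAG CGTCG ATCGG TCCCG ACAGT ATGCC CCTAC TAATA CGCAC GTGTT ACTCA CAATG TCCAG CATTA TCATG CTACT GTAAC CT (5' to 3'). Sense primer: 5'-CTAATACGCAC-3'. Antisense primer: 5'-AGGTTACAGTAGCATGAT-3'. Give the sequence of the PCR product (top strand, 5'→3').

Forward primer CTAATACGCAC is found on the top strand at positions 60–70.
The reverse primer's reverse complement is ATCATGCTACTGTAACCT, which matches the template at positions 95–112.
The product is the template from position 60 through 112 (53 bp).

5'-CTAATACGCACGTGTTACTCACAATGTCCAGCATTATCATGCTACTGTAACCT-3'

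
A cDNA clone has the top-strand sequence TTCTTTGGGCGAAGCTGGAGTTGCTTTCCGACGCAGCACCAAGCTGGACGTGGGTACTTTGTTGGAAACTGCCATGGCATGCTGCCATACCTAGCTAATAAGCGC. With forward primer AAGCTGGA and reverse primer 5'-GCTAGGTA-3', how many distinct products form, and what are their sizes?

The forward primer AAGCTGGA matches the top strand at positions 12–19, 41–48.
The reverse primer's reverse complement is TACCTAGC, matching at positions 88–95.
Each forward site pairs with the reverse site to give a product ending at position 95: sizes 84, 55 bp.

Two products: 84 bp, 55 bp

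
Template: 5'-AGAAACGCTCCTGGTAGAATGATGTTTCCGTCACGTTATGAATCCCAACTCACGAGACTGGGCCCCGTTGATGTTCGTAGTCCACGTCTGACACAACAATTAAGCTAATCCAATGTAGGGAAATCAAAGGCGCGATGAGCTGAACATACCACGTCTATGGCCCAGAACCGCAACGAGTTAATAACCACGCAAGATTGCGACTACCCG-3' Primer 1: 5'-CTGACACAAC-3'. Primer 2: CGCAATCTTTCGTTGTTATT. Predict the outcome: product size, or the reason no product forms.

No product — primer 2 has no binding site in the template.

Primer 2 (CGCAATCTTTCGTTGTTATT) does not match the top strand, and its reverse complement AATAACAACGAAAGATTGCG does not match either.
With no annealing site for primer 2, no amplification occurs.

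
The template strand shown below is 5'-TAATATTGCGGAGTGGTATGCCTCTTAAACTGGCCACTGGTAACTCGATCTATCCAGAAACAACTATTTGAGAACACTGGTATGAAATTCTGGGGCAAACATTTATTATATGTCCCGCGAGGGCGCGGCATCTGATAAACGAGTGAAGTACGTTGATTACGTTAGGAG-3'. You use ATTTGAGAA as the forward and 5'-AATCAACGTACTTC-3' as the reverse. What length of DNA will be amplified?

93 bp

The forward primer matches the template at positions 66–74.
Reverse complement of the reverse primer: GAAGTACGTTGATT. This occurs on the top strand at positions 145–158.
The product runs from position 66 to position 158, so its length is 158 − 66 + 1 = 93 bp.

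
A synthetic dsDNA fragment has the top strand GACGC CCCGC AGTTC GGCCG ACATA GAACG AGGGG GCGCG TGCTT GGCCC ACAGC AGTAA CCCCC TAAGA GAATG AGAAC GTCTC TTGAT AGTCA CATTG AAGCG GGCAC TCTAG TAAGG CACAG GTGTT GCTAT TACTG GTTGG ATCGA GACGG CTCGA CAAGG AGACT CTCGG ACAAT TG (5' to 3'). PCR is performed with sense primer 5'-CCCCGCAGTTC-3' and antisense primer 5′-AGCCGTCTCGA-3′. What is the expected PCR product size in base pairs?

The forward primer matches the template at positions 5–15.
Reverse complement of the reverse primer: TCGAGACGGCT. This occurs on the top strand at positions 147–157.
Product length = (reverse-primer end) − (forward-primer start) + 1 = 157 − 5 + 1 = 153 bp.

153 bp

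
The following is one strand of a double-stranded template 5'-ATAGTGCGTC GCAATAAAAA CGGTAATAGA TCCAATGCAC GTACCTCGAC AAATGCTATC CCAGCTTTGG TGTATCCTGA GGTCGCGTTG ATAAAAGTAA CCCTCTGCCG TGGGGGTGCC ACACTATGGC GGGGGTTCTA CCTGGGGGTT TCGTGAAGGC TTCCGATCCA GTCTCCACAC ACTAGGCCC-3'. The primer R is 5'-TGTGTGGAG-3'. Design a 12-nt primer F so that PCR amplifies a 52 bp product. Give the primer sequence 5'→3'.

5'-CGGGGGTTCTAC-3'

The reverse primer's reverse complement CTCCACACA matches the template at positions 173–181, so the product ends at position 181.
A 52 bp product then starts at position 181 − 52 + 1 = 130.
The forward primer is identical to the top strand there: CGGGGGTTCTAC.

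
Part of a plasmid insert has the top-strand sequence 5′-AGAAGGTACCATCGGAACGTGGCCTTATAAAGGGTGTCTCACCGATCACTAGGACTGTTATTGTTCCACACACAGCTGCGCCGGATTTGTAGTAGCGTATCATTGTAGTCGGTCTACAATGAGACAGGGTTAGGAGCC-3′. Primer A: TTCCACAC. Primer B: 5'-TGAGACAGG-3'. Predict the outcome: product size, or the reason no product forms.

Primer A (TTCCACAC) matches the top strand at positions 64–71 (3' end points downstream).
Primer B (TGAGACAGG) also matches the top strand directly, at positions 120–128 — its reverse complement CCTGTCTCA is not present.
Both primers anneal to the bottom strand with 3' ends pointing the same way, so neither can prime synthesis back toward the other.

No product — both primers anneal to the same strand and extend in the same direction.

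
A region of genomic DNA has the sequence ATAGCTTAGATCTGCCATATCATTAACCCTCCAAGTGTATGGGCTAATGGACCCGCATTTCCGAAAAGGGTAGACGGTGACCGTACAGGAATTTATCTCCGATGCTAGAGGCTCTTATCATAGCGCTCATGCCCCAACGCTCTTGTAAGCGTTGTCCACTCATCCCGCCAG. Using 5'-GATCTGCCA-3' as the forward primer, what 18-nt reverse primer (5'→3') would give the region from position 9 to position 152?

5'-ACGCTTACAAGAGCGTTG-3'

The product's 3' end on the top strand is position 152.
The reverse primer anneals to the top strand over positions 135–152, i.e. to CAACGCTCTTGTAAGCGT.
Its sequence written 5'→3' is the reverse complement: ACGCTTACAAGAGCGTTG.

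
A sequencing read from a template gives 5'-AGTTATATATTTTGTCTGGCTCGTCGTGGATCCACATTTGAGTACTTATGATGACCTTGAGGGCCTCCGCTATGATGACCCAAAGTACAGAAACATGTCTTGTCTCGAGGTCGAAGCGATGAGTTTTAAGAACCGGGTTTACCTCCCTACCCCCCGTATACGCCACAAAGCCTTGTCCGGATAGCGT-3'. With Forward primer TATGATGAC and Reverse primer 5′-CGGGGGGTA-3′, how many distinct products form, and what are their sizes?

The forward primer TATGATGAC matches the top strand at positions 47–55, 71–79.
The reverse primer's reverse complement is TACCCCCCG, matching at positions 148–156.
Each forward site pairs with the reverse site to give a product ending at position 156: sizes 110, 86 bp.

Two products: 110 bp, 86 bp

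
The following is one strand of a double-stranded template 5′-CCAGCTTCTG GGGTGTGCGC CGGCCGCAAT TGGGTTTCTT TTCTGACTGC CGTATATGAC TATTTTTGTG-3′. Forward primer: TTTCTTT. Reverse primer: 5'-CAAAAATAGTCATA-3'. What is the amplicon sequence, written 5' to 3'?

5'-TTTCTTTTCTGACTGCCGTATATGACTATTTTTG-3'

Scanning the template, TTTCTTT occurs at positions 35–41; this primer anneals to the bottom strand there with its 3' end pointing downstream.
Reverse complement of the reverse primer: TATGACTATTTTTG. This occurs on the top strand at positions 55–68.
The product is the template from position 35 through 68 (34 bp).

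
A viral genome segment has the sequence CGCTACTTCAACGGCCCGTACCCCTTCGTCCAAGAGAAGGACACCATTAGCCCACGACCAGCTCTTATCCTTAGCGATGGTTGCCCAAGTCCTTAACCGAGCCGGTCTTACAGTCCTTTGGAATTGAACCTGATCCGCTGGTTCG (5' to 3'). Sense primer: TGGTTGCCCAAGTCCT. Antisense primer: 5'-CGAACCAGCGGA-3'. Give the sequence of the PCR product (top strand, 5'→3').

5'-TGGTTGCCCAAGTCCTTAACCGAGCCGGTCTTACAGTCCTTTGGAATTGAACCTGATCCGCTGGTTCG-3'

The forward primer matches the template at positions 78–93.
Taking the reverse complement of CGAACCAGCGGA gives TCCGCTGGTTCG, found at positions 134–145 on the template; the primer anneals here to the top strand with its 3' end pointing upstream.
The product is the template from position 78 through 145 (68 bp).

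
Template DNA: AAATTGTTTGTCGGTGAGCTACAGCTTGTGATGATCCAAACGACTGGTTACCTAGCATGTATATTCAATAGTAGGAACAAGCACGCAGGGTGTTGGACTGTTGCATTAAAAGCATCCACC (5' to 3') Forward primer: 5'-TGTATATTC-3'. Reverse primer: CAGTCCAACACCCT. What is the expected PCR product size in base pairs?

43 bp

The forward primer matches the template at positions 58–66.
Taking the reverse complement of CAGTCCAACACCCT gives AGGGTGTTGGACTG, found at positions 87–100 on the template; the primer anneals here to the top strand with its 3' end pointing upstream.
The product runs from position 58 to position 100, so its length is 100 − 58 + 1 = 43 bp.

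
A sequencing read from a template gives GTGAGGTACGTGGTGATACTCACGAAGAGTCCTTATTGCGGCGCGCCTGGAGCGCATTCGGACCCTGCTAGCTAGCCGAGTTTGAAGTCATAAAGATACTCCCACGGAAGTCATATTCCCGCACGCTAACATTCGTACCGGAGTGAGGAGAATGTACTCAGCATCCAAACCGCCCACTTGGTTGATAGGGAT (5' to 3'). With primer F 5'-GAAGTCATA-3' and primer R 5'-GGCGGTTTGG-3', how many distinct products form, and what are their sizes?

Two products: 91 bp, 68 bp

The forward primer GAAGTCATA matches the top strand at positions 84–92, 107–115.
The reverse primer's reverse complement is CCAAACCGCC, matching at positions 165–174.
Each forward site pairs with the reverse site to give a product ending at position 174: sizes 91, 68 bp.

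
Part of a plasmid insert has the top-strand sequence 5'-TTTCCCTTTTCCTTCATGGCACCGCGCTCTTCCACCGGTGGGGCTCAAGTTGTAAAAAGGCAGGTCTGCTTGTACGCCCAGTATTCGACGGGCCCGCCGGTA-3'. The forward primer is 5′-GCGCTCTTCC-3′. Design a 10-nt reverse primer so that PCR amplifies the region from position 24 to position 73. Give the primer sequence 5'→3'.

5'-ACAAGCAGAC-3'

The product's 3' end on the top strand is position 73.
The reverse primer anneals to the top strand over positions 64–73, i.e. to GTCTGCTTGT.
Its sequence written 5'→3' is the reverse complement: ACAAGCAGAC.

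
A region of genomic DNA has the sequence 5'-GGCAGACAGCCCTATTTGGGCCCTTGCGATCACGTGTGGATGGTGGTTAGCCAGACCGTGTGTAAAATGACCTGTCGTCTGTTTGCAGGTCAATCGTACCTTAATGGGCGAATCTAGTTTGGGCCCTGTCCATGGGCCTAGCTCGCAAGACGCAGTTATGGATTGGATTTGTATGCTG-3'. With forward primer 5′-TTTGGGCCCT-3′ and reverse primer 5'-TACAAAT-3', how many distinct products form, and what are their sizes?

Two products: 159 bp, 56 bp

The forward primer TTTGGGCCCT matches the top strand at positions 15–24, 118–127.
The reverse primer's reverse complement is ATTTGTA, matching at positions 167–173.
Each forward site pairs with the reverse site to give a product ending at position 173: sizes 159, 56 bp.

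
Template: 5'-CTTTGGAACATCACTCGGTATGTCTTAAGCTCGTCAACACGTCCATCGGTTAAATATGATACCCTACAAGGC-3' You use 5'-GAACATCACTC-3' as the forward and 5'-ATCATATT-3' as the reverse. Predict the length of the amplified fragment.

The forward primer matches the template at positions 6–16.
The reverse primer's reverse complement is AATATGAT, which matches the template at positions 53–60.
Product length = (reverse-primer end) − (forward-primer start) + 1 = 60 − 6 + 1 = 55 bp.

55 bp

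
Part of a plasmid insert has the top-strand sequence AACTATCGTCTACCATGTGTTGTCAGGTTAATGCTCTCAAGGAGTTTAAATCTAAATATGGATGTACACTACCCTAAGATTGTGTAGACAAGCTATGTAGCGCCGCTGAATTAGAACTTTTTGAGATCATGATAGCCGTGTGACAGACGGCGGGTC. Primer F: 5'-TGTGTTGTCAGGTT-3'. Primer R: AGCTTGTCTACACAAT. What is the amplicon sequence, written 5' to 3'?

Scanning the template, TGTGTTGTCAGGTT occurs at positions 16–29; this primer anneals to the bottom strand there with its 3' end pointing downstream.
Taking the reverse complement of AGCTTGTCTACACAAT gives ATTGTGTAGACAAGCT, found at positions 79–94 on the template; the primer anneals here to the top strand with its 3' end pointing upstream.
The product is the template from position 16 through 94 (79 bp).

5'-TGTGTTGTCAGGTTAATGCTCTCAAGGAGTTTAAATCTAAATATGGATGTACACTACCCTAAGATTGTGTAGACAAGCT-3'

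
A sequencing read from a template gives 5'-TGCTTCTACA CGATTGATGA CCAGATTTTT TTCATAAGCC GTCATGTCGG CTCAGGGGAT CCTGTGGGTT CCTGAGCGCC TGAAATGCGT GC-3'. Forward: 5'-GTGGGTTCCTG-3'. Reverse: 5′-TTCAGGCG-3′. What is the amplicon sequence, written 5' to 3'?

Forward primer GTGGGTTCCTG is found on the top strand at positions 64–74.
The reverse primer's reverse complement is CGCCTGAA, which matches the template at positions 77–84.
The product is the template from position 64 through 84 (21 bp).

5'-GTGGGTTCCTGAGCGCCTGAA-3'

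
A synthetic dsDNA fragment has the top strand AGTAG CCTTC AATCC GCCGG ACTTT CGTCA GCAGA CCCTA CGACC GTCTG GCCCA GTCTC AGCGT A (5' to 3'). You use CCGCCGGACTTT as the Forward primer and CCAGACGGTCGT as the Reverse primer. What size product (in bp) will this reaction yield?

Scanning the template, CCGCCGGACTTT occurs at positions 14–25; this primer anneals to the bottom strand there with its 3' end pointing downstream.
The reverse primer's reverse complement is ACGACCGTCTGG, which matches the template at positions 40–51.
Amplicon spans positions 14–51: 38 bp.

38 bp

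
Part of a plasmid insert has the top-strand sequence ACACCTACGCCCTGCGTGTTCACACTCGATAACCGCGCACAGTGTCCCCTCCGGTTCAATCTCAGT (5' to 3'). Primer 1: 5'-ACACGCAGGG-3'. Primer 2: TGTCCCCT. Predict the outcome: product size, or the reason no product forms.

No product — the primers' 3' ends point away from each other.

Primer 1 (ACACGCAGGG) has reverse complement CCCTGCGTGT, which matches the top strand at positions 10–19; primer 1 anneals to the top strand there with its 3' end pointing upstream toward position 10.
Primer 2 (TGTCCCCT) matches the top strand directly at positions 43–50; it anneals to the bottom strand with its 3' end pointing downstream toward position 50.
The 3' ends diverge (primer 1 extends toward position 1, primer 2 toward position 66), so the primers never converge on a shared product.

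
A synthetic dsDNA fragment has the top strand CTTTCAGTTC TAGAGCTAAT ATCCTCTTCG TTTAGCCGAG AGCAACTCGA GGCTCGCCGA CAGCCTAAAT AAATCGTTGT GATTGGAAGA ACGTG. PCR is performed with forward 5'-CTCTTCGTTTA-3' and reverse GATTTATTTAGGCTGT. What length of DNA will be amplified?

Forward primer CTCTTCGTTTA is found on the top strand at positions 24–34.
Taking the reverse complement of GATTTATTTAGGCTGT gives ACAGCCTAAATAAATC, found at positions 60–75 on the template; the primer anneals here to the top strand with its 3' end pointing upstream.
Amplicon spans positions 24–75: 52 bp.

52 bp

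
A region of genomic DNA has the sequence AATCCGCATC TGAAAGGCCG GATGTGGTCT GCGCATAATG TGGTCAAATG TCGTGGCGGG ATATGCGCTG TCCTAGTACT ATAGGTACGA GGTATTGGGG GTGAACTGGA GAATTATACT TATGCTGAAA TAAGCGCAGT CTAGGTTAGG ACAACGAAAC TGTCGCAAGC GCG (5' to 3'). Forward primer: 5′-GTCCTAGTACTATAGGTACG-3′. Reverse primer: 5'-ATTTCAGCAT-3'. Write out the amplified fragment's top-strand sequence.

5'-GTCCTAGTACTATAGGTACGAGGTATTGGGGGTGAACTGGAGAATTATACTTATGCTGAAAT-3'

The forward primer matches the template at positions 70–89.
Taking the reverse complement of ATTTCAGCAT gives ATGCTGAAAT, found at positions 122–131 on the template; the primer anneals here to the top strand with its 3' end pointing upstream.
The product is the template from position 70 through 131 (62 bp).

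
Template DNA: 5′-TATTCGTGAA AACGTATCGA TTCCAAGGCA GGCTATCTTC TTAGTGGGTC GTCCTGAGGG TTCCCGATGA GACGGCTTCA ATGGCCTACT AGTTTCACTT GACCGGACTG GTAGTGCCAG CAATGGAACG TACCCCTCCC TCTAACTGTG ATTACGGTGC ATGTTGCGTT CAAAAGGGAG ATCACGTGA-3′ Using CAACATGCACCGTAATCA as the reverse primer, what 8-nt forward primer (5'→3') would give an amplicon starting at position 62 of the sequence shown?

5'-TCCCGATG-3'

The reverse primer's reverse complement TGATTACGGTGCATGTTG matches the template at positions 149–166; the product starts at position 62.
The forward primer is identical to the top strand over positions 62–69: TCCCGATG.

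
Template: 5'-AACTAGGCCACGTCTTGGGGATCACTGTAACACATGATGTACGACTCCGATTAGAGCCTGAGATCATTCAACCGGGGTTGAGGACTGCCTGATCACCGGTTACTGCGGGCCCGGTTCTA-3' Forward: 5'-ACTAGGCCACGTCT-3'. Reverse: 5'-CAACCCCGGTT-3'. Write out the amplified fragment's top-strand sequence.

5'-ACTAGGCCACGTCTTGGGGATCACTGTAACACATGATGTACGACTCCGATTAGAGCCTGAGATCATTCAACCGGGGTTG-3'

Forward primer ACTAGGCCACGTCT is found on the top strand at positions 2–15.
Taking the reverse complement of CAACCCCGGTT gives AACCGGGGTTG, found at positions 70–80 on the template; the primer anneals here to the top strand with its 3' end pointing upstream.
The product is the template from position 2 through 80 (79 bp).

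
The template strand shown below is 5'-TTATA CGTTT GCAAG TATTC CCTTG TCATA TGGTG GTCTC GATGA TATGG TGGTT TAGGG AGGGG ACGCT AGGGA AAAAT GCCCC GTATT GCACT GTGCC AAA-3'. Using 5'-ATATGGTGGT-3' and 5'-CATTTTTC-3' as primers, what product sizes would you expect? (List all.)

The forward primer ATATGGTGGT matches the top strand at positions 28–37, 45–54.
The reverse primer's reverse complement is GAAAAATG, matching at positions 74–81.
Each forward site pairs with the reverse site to give a product ending at position 81: sizes 54, 37 bp.

54 bp, 37 bp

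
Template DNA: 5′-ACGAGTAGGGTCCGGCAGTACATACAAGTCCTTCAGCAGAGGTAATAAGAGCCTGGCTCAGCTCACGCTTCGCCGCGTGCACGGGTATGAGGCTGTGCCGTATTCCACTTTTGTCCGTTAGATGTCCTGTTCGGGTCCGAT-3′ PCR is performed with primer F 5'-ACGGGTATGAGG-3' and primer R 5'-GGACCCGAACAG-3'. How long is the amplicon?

Forward primer ACGGGTATGAGG is found on the top strand at positions 81–92.
The reverse primer's reverse complement is CTGTTCGGGTCC, which matches the template at positions 127–138.
Amplicon spans positions 81–138: 58 bp.

58 bp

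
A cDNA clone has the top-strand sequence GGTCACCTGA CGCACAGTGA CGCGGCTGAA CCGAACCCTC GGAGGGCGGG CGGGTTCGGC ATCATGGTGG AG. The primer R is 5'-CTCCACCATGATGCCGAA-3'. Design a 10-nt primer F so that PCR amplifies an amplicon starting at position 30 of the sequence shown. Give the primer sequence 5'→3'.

The reverse primer's reverse complement TTCGGCATCATGGTGGAG matches the template at positions 55–72; the product starts at position 30.
The forward primer is identical to the top strand over positions 30–39: ACCGAACCCT.

5'-ACCGAACCCT-3'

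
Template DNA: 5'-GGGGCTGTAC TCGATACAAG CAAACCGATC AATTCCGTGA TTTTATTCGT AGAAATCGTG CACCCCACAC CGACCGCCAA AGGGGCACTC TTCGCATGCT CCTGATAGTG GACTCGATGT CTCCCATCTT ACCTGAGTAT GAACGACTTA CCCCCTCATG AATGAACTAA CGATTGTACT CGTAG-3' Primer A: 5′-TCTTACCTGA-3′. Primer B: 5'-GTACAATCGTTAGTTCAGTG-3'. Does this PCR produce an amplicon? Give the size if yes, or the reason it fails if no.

Primer B (GTACAATCGTTAGTTCAGTG) does not match the top strand, and its reverse complement CACTGAACTAACGATTGTAC does not match either.
With no annealing site for primer B, no amplification occurs.

No product — primer B has no binding site in the template.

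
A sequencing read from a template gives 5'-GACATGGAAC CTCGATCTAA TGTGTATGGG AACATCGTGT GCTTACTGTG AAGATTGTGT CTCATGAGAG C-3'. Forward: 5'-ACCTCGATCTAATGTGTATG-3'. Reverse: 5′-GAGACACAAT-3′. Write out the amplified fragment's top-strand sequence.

5'-ACCTCGATCTAATGTGTATGGGAACATCGTGTGCTTACTGTGAAGATTGTGTCTC-3'

The forward primer matches the template at positions 9–28.
The reverse primer's reverse complement is ATTGTGTCTC, which matches the template at positions 54–63.
The product is the template from position 9 through 63 (55 bp).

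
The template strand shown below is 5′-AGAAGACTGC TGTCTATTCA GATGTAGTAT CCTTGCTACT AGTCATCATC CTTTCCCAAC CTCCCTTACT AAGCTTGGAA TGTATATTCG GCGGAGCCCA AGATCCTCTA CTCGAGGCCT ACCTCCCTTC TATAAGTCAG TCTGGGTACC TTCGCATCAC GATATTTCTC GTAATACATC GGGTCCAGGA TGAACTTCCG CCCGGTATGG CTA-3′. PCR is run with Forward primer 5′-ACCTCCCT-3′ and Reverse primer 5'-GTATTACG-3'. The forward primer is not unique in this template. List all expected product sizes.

The forward primer ACCTCCCT matches the top strand at positions 59–66, 121–128.
The reverse primer's reverse complement is CGTAATAC, matching at positions 170–177.
Each forward site pairs with the reverse site to give a product ending at position 177: sizes 119, 57 bp.

119 bp, 57 bp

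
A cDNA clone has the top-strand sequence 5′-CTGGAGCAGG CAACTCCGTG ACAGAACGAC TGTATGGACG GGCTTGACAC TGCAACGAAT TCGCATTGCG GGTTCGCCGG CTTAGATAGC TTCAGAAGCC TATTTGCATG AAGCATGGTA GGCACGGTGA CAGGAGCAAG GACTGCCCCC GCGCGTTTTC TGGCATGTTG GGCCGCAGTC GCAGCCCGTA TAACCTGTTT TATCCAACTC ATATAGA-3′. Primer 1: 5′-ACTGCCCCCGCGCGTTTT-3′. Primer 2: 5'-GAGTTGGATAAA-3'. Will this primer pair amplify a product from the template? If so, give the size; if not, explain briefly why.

Yes — a 69 bp product.

Primer 1 (ACTGCCCCCGCGCGTTTT) matches the top strand at positions 142–159; it acts as a forward primer.
Primer 2's reverse complement is TTTATCCAACTC, matching the top strand at positions 199–210; it acts as a reverse primer.
The 3' ends face each other across positions 142–210, giving a 69 bp product.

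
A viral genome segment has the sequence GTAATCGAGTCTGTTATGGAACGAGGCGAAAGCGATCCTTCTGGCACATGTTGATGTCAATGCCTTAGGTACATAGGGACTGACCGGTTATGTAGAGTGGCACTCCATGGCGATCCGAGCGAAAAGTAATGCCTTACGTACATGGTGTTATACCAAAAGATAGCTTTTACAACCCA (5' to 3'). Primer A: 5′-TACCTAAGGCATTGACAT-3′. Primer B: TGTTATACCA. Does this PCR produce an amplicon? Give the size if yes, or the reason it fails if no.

Primer A (TACCTAAGGCATTGACAT) has reverse complement ATGTCAATGCCTTAGGTA, which matches the top strand at positions 54–71; primer A anneals to the top strand there with its 3' end pointing upstream toward position 54.
Primer B (TGTTATACCA) matches the top strand directly at positions 146–155; it anneals to the bottom strand with its 3' end pointing downstream toward position 155.
The 3' ends diverge (primer A extends toward position 1, primer B toward position 176), so the primers never converge on a shared product.

No product — the primers' 3' ends point away from each other.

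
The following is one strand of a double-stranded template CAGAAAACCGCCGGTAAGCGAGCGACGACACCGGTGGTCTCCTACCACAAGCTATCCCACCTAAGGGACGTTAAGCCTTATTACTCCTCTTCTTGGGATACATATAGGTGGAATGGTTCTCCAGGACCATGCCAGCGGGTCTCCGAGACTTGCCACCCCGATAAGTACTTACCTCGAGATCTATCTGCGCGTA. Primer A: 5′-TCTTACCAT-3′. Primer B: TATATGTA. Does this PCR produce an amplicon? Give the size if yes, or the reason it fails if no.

Primer A (TCTTACCAT) does not match the top strand, and its reverse complement ATGGTAAGA does not match either.
With no annealing site for primer A, no amplification occurs.

No product — primer A has no binding site in the template.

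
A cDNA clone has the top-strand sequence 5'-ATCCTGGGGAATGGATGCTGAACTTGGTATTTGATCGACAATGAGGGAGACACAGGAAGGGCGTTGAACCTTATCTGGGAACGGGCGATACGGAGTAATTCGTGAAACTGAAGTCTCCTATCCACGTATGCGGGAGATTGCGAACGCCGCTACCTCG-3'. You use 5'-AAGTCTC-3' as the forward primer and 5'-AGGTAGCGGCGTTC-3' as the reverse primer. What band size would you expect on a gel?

45 bp

Scanning the template, AAGTCTC occurs at positions 111–117; this primer anneals to the bottom strand there with its 3' end pointing downstream.
Reverse complement of the reverse primer: GAACGCCGCTACCT. This occurs on the top strand at positions 142–155.
Amplicon spans positions 111–155: 45 bp.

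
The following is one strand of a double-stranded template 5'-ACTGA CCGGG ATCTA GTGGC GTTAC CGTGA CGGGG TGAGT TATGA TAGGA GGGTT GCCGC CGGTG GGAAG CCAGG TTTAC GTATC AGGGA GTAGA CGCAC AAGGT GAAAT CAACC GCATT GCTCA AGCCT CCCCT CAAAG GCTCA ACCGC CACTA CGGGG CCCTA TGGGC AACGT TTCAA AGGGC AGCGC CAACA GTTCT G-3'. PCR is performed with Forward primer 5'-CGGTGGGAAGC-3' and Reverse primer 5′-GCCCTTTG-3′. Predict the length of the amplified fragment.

125 bp

Scanning the template, CGGTGGGAAGC occurs at positions 61–71; this primer anneals to the bottom strand there with its 3' end pointing downstream.
Taking the reverse complement of GCCCTTTG gives CAAAGGGC, found at positions 178–185 on the template; the primer anneals here to the top strand with its 3' end pointing upstream.
Amplicon spans positions 61–185: 125 bp.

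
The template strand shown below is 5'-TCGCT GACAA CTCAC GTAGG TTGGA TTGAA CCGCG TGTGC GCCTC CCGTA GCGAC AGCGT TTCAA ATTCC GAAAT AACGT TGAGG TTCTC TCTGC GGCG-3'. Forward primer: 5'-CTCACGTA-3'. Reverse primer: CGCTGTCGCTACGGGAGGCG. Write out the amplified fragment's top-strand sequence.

Scanning the template, CTCACGTA occurs at positions 11–18; this primer anneals to the bottom strand there with its 3' end pointing downstream.
Reverse complement of the reverse primer: CGCCTCCCGTAGCGACAGCG. This occurs on the top strand at positions 40–59.
The product is the template from position 11 through 59 (49 bp).

5'-CTCACGTAGGTTGGATTGAACCGCGTGTGCGCCTCCCGTAGCGACAGCG-3'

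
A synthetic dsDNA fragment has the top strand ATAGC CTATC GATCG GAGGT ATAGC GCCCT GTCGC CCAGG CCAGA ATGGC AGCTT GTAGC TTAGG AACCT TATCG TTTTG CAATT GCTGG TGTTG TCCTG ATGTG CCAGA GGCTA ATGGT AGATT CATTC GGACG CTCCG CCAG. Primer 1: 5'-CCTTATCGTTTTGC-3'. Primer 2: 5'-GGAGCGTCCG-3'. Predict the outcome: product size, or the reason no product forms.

Primer 1 (CCTTATCGTTTTGC) matches the top strand at positions 68–81; it acts as a forward primer.
Primer 2's reverse complement is CGGACGCTCC, matching the top strand at positions 130–139; it acts as a reverse primer.
The 3' ends face each other across positions 68–139, giving a 72 bp product.

Yes — a 72 bp product.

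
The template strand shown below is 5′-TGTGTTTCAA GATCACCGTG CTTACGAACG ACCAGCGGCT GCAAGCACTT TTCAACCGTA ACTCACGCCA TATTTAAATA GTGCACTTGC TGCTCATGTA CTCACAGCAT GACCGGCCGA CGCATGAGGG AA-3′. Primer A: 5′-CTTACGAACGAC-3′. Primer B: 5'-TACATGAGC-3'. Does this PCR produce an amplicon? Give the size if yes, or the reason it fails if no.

Yes — an 80 bp product.

Primer A (CTTACGAACGAC) matches the top strand at positions 21–32; it acts as a forward primer.
Primer B's reverse complement is GCTCATGTA, matching the top strand at positions 92–100; it acts as a reverse primer.
The 3' ends face each other across positions 21–100, giving an 80 bp product.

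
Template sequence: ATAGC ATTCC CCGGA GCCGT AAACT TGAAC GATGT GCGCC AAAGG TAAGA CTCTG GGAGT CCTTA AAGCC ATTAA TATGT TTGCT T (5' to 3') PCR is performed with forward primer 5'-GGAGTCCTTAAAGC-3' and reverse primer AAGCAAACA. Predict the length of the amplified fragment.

Scanning the template, GGAGTCCTTAAAGC occurs at positions 56–69; this primer anneals to the bottom strand there with its 3' end pointing downstream.
The reverse primer's reverse complement is TGTTTGCTT, which matches the template at positions 78–86.
The product runs from position 56 to position 86, so its length is 86 − 56 + 1 = 31 bp.

31 bp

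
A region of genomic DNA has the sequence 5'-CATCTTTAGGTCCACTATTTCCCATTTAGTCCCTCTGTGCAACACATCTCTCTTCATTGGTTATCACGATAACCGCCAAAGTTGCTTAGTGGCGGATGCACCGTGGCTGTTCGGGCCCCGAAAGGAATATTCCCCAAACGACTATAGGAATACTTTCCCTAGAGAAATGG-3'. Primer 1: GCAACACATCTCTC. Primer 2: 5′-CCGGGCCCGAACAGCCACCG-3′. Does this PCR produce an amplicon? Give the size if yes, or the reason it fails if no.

No product — primer 2 has no binding site in the template.

Primer 2 (CCGGGCCCGAACAGCCACCG) does not match the top strand, and its reverse complement CGGTGGCTGTTCGGGCCCGG does not match either.
With no annealing site for primer 2, no amplification occurs.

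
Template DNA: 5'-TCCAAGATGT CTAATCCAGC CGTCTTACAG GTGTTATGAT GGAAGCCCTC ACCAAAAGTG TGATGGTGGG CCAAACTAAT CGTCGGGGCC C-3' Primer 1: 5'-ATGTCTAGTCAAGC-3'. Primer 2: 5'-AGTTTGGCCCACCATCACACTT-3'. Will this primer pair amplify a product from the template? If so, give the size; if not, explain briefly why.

No product — primer 1 has no binding site in the template.

Primer 1 (ATGTCTAGTCAAGC) does not match the top strand, and its reverse complement GCTTGACTAGACAT does not match either.
With no annealing site for primer 1, no amplification occurs.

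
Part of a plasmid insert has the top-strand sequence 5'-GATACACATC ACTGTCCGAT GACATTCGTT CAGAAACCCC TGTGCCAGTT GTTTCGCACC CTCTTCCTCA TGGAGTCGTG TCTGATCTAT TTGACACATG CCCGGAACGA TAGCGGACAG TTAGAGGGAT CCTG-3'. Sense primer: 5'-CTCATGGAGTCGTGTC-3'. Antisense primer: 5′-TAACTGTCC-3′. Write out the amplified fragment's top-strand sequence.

5'-CTCATGGAGTCGTGTCTGATCTATTTGACACATGCCCGGAACGATAGCGGACAGTTA-3'

Scanning the template, CTCATGGAGTCGTGTC occurs at positions 67–82; this primer anneals to the bottom strand there with its 3' end pointing downstream.
Taking the reverse complement of TAACTGTCC gives GGACAGTTA, found at positions 115–123 on the template; the primer anneals here to the top strand with its 3' end pointing upstream.
The product is the template from position 67 through 123 (57 bp).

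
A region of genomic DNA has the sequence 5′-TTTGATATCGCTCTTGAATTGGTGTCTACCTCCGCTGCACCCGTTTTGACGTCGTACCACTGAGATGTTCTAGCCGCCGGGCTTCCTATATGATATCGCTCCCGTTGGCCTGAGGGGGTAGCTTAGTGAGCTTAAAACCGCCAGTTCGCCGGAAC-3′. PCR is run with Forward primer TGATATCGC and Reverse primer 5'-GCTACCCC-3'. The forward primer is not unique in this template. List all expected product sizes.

120 bp, 32 bp

The forward primer TGATATCGC matches the top strand at positions 3–11, 91–99.
The reverse primer's reverse complement is GGGGTAGC, matching at positions 115–122.
Each forward site pairs with the reverse site to give a product ending at position 122: sizes 120, 32 bp.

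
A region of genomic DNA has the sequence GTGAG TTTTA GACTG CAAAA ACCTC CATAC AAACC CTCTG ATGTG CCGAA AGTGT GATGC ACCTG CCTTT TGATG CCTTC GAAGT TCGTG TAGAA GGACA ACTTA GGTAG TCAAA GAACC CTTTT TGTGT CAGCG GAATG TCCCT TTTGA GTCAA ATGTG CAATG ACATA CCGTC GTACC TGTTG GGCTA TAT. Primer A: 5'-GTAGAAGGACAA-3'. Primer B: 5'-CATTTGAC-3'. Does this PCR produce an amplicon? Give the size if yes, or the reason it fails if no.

Yes — a 69 bp product.

Primer A (GTAGAAGGACAA) matches the top strand at positions 90–101; it acts as a forward primer.
Primer B's reverse complement is GTCAAATG, matching the top strand at positions 151–158; it acts as a reverse primer.
The 3' ends face each other across positions 90–158, giving a 69 bp product.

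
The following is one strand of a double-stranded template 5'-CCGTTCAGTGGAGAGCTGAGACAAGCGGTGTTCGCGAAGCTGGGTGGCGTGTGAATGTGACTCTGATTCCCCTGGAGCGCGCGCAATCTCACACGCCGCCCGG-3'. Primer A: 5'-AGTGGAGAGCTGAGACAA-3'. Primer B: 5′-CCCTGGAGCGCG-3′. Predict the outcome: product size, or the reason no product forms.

Primer A (AGTGGAGAGCTGAGACAA) matches the top strand at positions 7–24 (3' end points downstream).
Primer B (CCCTGGAGCGCG) also matches the top strand directly, at positions 70–81 — its reverse complement CGCGCTCCAGGG is not present.
Both primers anneal to the bottom strand with 3' ends pointing the same way, so neither can prime synthesis back toward the other.

No product — both primers anneal to the same strand and extend in the same direction.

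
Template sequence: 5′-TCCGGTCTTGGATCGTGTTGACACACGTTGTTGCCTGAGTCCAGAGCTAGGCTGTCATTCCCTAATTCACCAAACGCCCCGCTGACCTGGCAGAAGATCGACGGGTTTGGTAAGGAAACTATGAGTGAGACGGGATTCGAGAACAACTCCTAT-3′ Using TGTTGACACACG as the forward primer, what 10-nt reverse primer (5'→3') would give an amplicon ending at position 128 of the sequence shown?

5'-TCACTCATAG-3'

The forward primer binds at positions 16–27; the product's 3' end on the top strand is position 128.
The reverse primer anneals to the top strand over positions 119–128, i.e. to CTATGAGTGA.
Its sequence written 5'→3' is the reverse complement: TCACTCATAG.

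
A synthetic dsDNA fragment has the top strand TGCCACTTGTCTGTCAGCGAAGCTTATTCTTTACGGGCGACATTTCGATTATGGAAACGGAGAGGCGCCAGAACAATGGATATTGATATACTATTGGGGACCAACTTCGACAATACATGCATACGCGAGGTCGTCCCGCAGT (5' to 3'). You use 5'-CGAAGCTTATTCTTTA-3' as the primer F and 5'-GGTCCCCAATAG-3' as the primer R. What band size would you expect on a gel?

85 bp

The forward primer matches the template at positions 18–33.
Reverse complement of the reverse primer: CTATTGGGGACC. This occurs on the top strand at positions 91–102.
Product length = (reverse-primer end) − (forward-primer start) + 1 = 102 − 18 + 1 = 85 bp.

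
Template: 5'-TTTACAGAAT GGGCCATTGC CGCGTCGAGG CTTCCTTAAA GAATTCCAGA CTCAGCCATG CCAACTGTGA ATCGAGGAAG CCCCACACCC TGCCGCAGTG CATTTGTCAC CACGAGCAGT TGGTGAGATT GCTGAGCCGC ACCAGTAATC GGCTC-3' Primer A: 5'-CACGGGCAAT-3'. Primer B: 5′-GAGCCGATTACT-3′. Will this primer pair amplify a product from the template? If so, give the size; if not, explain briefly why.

No product — primer A has no binding site in the template.

Primer A (CACGGGCAAT) does not match the top strand, and its reverse complement ATTGCCCGTG does not match either.
With no annealing site for primer A, no amplification occurs.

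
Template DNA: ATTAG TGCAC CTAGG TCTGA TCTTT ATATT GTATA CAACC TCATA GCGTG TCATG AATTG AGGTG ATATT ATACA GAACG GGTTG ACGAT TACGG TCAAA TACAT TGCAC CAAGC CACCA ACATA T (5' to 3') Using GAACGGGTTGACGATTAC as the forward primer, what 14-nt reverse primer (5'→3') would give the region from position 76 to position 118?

5'-GTGGCTTGGTGCAA-3'

The product's 3' end on the top strand is position 118.
The reverse primer anneals to the top strand over positions 105–118, i.e. to TTGCACCAAGCCAC.
Its sequence written 5'→3' is the reverse complement: GTGGCTTGGTGCAA.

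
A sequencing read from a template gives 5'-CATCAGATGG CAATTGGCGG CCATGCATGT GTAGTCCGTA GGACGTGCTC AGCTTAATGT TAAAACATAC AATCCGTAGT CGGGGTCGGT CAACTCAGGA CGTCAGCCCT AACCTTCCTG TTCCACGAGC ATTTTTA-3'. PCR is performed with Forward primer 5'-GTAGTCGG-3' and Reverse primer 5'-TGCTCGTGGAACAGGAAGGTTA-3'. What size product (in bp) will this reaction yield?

56 bp

Forward primer GTAGTCGG is found on the top strand at positions 76–83.
The reverse primer's reverse complement is TAACCTTCCTGTTCCACGAGCA, which matches the template at positions 110–131.
Product length = (reverse-primer end) − (forward-primer start) + 1 = 131 − 76 + 1 = 56 bp.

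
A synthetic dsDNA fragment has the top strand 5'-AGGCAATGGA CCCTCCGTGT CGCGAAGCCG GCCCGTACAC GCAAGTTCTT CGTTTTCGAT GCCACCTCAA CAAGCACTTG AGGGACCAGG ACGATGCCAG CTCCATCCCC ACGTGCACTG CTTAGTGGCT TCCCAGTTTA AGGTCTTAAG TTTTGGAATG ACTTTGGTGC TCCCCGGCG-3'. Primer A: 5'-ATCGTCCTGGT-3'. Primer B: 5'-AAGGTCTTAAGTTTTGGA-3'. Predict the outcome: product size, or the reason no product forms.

No product — the primers' 3' ends point away from each other.

Primer A (ATCGTCCTGGT) has reverse complement ACCAGGACGAT, which matches the top strand at positions 85–95; primer A anneals to the top strand there with its 3' end pointing upstream toward position 85.
Primer B (AAGGTCTTAAGTTTTGGA) matches the top strand directly at positions 140–157; it anneals to the bottom strand with its 3' end pointing downstream toward position 157.
The 3' ends diverge (primer A extends toward position 1, primer B toward position 179), so the primers never converge on a shared product.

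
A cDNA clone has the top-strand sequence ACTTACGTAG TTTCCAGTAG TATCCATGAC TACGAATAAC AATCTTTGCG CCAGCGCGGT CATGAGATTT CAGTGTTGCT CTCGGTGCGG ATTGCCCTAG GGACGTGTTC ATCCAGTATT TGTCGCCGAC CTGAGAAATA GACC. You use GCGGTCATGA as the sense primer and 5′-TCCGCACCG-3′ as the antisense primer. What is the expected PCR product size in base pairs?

The forward primer matches the template at positions 56–65.
Taking the reverse complement of TCCGCACCG gives CGGTGCGGA, found at positions 83–91 on the template; the primer anneals here to the top strand with its 3' end pointing upstream.
Amplicon spans positions 56–91: 36 bp.

36 bp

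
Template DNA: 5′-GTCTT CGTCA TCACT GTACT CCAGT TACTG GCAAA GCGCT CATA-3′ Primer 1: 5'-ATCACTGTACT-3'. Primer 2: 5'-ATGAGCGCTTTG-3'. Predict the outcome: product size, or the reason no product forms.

Yes — a 34 bp product.

Primer 1 (ATCACTGTACT) matches the top strand at positions 10–20; it acts as a forward primer.
Primer 2's reverse complement is CAAAGCGCTCAT, matching the top strand at positions 32–43; it acts as a reverse primer.
The 3' ends face each other across positions 10–43, giving a 34 bp product.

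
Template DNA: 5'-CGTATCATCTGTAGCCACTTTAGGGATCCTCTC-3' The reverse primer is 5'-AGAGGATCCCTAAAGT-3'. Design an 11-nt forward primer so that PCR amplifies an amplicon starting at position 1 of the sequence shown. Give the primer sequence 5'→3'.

5'-CGTATCATCTG-3'

The reverse primer's reverse complement ACTTTAGGGATCCTCT matches the template at positions 17–32; the product starts at position 1.
The forward primer is identical to the top strand over positions 1–11: CGTATCATCTG.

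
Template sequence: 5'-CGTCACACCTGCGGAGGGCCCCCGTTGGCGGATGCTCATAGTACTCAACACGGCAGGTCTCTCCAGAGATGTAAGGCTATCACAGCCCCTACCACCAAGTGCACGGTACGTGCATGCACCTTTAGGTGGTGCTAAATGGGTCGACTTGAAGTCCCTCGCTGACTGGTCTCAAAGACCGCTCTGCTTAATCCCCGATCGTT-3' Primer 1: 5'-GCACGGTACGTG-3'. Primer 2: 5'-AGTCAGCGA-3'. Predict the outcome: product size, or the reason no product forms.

Primer 1 (GCACGGTACGTG) matches the top strand at positions 101–112; it acts as a forward primer.
Primer 2's reverse complement is TCGCTGACT, matching the top strand at positions 156–164; it acts as a reverse primer.
The 3' ends face each other across positions 101–164, giving a 64 bp product.

Yes — a 64 bp product.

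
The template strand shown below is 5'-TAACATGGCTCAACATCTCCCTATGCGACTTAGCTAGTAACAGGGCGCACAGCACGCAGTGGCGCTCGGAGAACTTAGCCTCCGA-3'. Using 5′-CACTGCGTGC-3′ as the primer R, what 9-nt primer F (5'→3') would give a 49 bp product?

5'-ACATCTCCC-3'

The reverse primer's reverse complement GCACGCAGTG matches the template at positions 52–61, so the product ends at position 61.
A 49 bp product then starts at position 61 − 49 + 1 = 13.
The forward primer is identical to the top strand there: ACATCTCCC.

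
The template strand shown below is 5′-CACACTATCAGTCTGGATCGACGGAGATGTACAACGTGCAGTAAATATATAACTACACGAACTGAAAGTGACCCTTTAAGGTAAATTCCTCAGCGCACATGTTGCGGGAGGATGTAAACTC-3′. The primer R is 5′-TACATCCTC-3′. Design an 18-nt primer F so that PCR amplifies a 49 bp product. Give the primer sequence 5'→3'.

The reverse primer's reverse complement GAGGATGTA matches the template at positions 108–116, so the product ends at position 116.
A 49 bp product then starts at position 116 − 49 + 1 = 68.
The forward primer is identical to the top strand there: GTGACCCTTTAAGGTAAA.

5'-GTGACCCTTTAAGGTAAA-3'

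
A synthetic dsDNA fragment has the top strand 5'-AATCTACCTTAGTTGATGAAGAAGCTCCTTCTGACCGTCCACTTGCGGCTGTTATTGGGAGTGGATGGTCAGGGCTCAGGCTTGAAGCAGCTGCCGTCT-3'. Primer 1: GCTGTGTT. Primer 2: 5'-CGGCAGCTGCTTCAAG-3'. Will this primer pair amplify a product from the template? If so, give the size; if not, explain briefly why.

Primer 1 (GCTGTGTT) does not match the top strand, and its reverse complement AACACAGC does not match either.
With no annealing site for primer 1, no amplification occurs.

No product — primer 1 has no binding site in the template.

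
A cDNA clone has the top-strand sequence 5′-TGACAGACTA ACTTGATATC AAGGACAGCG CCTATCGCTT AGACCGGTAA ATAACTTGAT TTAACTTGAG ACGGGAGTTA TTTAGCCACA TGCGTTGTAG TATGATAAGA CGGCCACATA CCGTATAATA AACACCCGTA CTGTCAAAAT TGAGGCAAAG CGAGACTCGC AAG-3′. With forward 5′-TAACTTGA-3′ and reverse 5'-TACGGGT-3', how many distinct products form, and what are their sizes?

The forward primer TAACTTGA matches the top strand at positions 9–16, 52–59, 62–69.
The reverse primer's reverse complement is ACCCGTA, matching at positions 134–140.
Each forward site pairs with the reverse site to give a product ending at position 140: sizes 132, 89, 79 bp.

Three products: 132 bp, 89 bp, 79 bp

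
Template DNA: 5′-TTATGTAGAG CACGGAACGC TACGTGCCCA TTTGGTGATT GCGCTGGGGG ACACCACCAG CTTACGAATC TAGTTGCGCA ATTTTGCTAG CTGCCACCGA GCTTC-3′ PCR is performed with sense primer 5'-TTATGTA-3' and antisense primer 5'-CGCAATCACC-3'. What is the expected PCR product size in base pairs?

43 bp

Scanning the template, TTATGTA occurs at positions 1–7; this primer anneals to the bottom strand there with its 3' end pointing downstream.
Reverse complement of the reverse primer: GGTGATTGCG. This occurs on the top strand at positions 34–43.
The product runs from position 1 to position 43, so its length is 43 − 1 + 1 = 43 bp.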